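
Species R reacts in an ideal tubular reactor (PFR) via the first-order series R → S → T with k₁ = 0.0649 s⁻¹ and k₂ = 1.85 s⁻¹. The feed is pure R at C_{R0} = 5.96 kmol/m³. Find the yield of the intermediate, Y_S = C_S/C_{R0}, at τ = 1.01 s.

0.0284

The intermediate concentration in a first-order A→B→C sequence is C_S = k₁C_{R0}(e^(−k₁τ) − e^(−k₂τ))/(k₂−k₁).
e^(−k₁τ) = e^(−0.0649×1.01) = e^(−0.06555) = 0.9366; e^(−k₂τ) = e^(−1.869) = 0.1544.
C_S = 0.0649×5.96/(1.85−0.0649) × (0.9366−0.1544) = 0.2167×0.7822 = 0.1695 kmol/m³.
Y_S = C_S/C_{R0} = 0.1695/5.96 = 0.0284.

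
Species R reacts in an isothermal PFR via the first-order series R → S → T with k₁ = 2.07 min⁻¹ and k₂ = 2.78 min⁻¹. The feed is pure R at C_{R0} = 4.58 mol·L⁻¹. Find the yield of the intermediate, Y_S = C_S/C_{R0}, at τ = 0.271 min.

For first-order series with pure R initially, C_S(τ) = k₁C_{R0}/(k₂−k₁)·(e^(−k₁τ) − e^(−k₂τ)).
e^(−k₁τ) = e^(−2.07×0.271) = e^(−0.5610) = 0.5707; e^(−k₂τ) = e^(−0.7534) = 0.4708.
C_S = 2.07×4.58/(2.78−2.07) × (0.5707−0.4708) = 13.35×0.09988 = 1.334 mol·L⁻¹.
Y_S = C_S/C_{R0} = 1.334/4.58 = 0.291.

0.291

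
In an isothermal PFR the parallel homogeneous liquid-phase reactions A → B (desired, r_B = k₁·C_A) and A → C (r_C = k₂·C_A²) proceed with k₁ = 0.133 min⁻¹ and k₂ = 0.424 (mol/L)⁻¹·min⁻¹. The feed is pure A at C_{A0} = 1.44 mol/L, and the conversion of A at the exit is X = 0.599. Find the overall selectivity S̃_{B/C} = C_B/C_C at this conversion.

C_A = C_{A0}(1−X) = 0.5774 mol/L.
Along a PFR/batch, dC_B/dC_A = −r_B/(r_B+r_C) = −k₁/(k₁+k₂·C_A).
Integrating from C_{A0} to C_A: C_B = (0.133/0.424)·ln[(0.133+0.424·1.44)/(0.133+0.424·0.577)] = 0.3137·ln(0.7436/0.3778) = 0.2124 mol/L.
C_C = (C_{A0}−C_A)−C_B = 0.6502 mol/L; S̃_{B/C} = 0.2124/0.6502 = 0.327.

0.327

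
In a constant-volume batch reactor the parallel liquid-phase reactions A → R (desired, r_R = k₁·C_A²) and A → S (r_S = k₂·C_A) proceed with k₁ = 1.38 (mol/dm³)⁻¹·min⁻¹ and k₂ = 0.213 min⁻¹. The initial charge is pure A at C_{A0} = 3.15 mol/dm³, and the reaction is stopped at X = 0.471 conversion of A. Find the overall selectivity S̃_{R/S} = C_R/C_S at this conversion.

15.1

C_A = C_{A0}(1−X) = 1.666 mol/dm³.
Along a PFR/batch, dC_S/dC_A = −r_S/(r_R+r_S) = −k₂/(k₂+k₁·C_A).
Integrating from C_{A0} to C_A: C_S = (0.213/1.38)·ln[(0.213+1.38·3.15)/(0.213+1.38·1.67)] = 0.1543·ln(4.560/2.513) = 0.09199 mol/dm³.
Then C_R = (C_{A0}−C_A) − C_S = 1.484 − 0.09199 = 1.392 mol/dm³.
S̃_{R/S} = C_R/C_S = 1.392/0.09199 = 15.1.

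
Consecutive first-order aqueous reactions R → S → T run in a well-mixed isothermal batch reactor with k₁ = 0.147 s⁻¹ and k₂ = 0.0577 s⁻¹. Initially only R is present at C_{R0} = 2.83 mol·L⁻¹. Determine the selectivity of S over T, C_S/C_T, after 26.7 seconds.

0.485

For first-order series with pure R initially, C_S(t) = k₁C_{R0}/(k₂−k₁)·(e^(−k₁t) − e^(−k₂t)).
e^(−k₁t) = e^(−0.147×26.7) = e^(−3.925) = 0.01974; e^(−k₂t) = e^(−1.541) = 0.2143.
C_S = 0.147×2.83/(0.0577−0.147) × (0.01974−0.2143) = (-4.659)×(-0.1945) = 0.9061 mol·L⁻¹.
C_R = C_{R0}e^(−k₁t) = 0.05588 mol·L⁻¹, so C_T = C_{R0}−C_R−C_S = 1.868 mol·L⁻¹; C_S/C_T = 0.485.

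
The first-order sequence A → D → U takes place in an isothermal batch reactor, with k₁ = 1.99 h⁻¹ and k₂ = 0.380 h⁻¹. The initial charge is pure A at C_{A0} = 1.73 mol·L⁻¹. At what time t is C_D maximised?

For first-order series the maximum of C_D occurs at t_opt = ln(k₂/k₁)/(k₂−k₁).
= ln(0.380/1.99)/(0.380−1.99) = ln(0.1910)/-1.610 = -1.656/-1.610 = 1.03 h.

1.03 h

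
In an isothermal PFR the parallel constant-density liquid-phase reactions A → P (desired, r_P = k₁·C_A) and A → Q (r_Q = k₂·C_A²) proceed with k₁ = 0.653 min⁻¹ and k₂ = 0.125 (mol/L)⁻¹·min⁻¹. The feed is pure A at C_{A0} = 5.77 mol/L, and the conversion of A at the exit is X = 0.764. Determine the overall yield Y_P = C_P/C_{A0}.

0.464

C_A = C_{A0}(1−X) = 1.362 mol/L.
Along a PFR/batch, dC_P/dC_A = −r_P/(r_P+r_Q) = −k₁/(k₁+k₂·C_A).
Integrating from C_{A0} to C_A: C_P = (0.653/0.125)·ln[(0.653+0.125·5.77)/(0.653+0.125·1.36)] = 5.224·ln(1.374/0.8232) = 2.677 mol/L.
Y_P = C_P/C_{A0} = 2.677/5.77 = 0.464.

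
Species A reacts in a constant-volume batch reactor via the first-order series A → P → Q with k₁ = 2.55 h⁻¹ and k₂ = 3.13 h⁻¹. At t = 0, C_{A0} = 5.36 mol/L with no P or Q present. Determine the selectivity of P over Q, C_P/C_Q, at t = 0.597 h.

The intermediate concentration in a first-order A→B→C sequence is C_P = k₁C_{A0}(e^(−k₁t) − e^(−k₂t))/(k₂−k₁).
e^(−k₁t) = e^(−2.55×0.597) = e^(−1.522) = 0.2182; e^(−k₂t) = e^(−1.869) = 0.1543.
C_P = 2.55×5.36/(3.13−2.55) × (0.2182−0.1543) = 23.57×0.06386 = 1.505 mol/L.
C_A = C_{A0}e^(−k₁t) = 1.170 mol/L, so C_Q = C_{A0}−C_A−C_P = 2.686 mol/L; C_P/C_Q = 0.560.

0.560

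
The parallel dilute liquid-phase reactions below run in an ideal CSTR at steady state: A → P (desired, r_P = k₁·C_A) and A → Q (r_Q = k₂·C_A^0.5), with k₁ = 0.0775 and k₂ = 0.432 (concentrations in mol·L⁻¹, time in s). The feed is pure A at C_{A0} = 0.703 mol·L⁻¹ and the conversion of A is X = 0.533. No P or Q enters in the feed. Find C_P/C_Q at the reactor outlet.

0.103

Exit C_A = C_{A0}(1−X) = 0.703×0.467 = 0.3283 mol·L⁻¹.
In a CSTR the entire volume is at exit conditions, so r_P = 0.0775×0.3283 = 0.02544 and r_Q = 0.432×0.3283^0.5 = 0.2475.
Overall selectivity = C_P/C_Q = r_Pτ/(r_Qτ) = r_P/r_Q = 0.103.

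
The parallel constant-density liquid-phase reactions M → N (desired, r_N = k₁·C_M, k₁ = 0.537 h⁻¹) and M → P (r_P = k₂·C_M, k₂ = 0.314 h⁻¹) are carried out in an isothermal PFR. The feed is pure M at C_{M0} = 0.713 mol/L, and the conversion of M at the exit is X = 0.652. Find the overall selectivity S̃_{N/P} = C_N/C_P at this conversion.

C_M = C_{M0}(1−X) = 0.2481 mol/L.
Both paths are first order in M, so the instantaneous fraction to N is constant: dC_N/d(−C_M) = k₁/(k₁+k₂) = 0.6310.
C_N = 0.6310·(C_{M0}−C_M) = 0.6310×0.4649 = 0.293 mol/L.
C_P = (C_{M0}−C_M)−C_N = 0.1715 mol/L; S̃_{N/P} = 0.2933/0.1715 = 1.71.

1.71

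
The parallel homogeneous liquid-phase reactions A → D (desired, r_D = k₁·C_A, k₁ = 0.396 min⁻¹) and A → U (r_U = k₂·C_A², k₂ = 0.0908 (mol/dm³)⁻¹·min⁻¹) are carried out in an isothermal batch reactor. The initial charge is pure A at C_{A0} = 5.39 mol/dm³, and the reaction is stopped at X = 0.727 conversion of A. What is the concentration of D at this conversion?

2.24 mol/dm³

C_A = C_{A0}(1−X) = 1.471 mol/dm³.
Along a PFR/batch, dC_D/dC_A = −r_D/(r_D+r_U) = −k₁/(k₁+k₂·C_A).
Integrating from C_{A0} to C_A: C_D = (0.396/0.0908)·ln[(0.396+0.0908·5.39)/(0.396+0.0908·1.47)] = 4.361·ln(0.8854/0.5296) = 2.241 mol/dm³.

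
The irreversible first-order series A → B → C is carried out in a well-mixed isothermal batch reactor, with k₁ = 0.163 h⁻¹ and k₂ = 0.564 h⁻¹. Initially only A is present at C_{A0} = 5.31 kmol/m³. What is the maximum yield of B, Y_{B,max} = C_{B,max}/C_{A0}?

For a first-order series the maximum intermediate yield is C_{B,max}/C_{A0} = (k₁/k₂)^[k₂/(k₂−k₁)].
= (0.163/0.564)^(0.564/(0.564−0.163)) = (0.2890)^(1.406) = 0.1745.

0.174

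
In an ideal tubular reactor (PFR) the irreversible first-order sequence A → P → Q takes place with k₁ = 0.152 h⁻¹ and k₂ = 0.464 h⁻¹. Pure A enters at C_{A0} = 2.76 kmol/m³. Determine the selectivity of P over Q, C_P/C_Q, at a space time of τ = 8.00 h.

Solving the coupled first-order balances gives C_P(τ) = [k₁/(k₂−k₁)]·C_{A0}·(e^(−k₁τ) − e^(−k₂τ)).
e^(−k₁τ) = e^(−0.152×8.00) = e^(−1.216) = 0.2964; e^(−k₂τ) = e^(−3.712) = 0.02443.
C_P = 0.152×2.76/(0.464−0.152) × (0.2964−0.02443) = 1.345×0.2720 = 0.3657 kmol/m³.
C_A = C_{A0}e^(−k₁τ) = 0.8181 kmol/m³, so C_Q = C_{A0}−C_A−C_P = 1.576 kmol/m³; C_P/C_Q = 0.232.

0.232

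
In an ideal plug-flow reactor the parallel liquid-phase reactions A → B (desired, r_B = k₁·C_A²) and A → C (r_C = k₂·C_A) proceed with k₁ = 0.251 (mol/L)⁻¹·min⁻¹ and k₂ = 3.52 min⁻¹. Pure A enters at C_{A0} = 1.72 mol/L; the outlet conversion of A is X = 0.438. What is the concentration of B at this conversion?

C_A = C_{A0}(1−X) = 0.9666 mol/L.
Along a PFR/batch, dC_C/dC_A = −r_C/(r_B+r_C) = −k₂/(k₂+k₁·C_A).
Integrating from C_{A0} to C_A: C_C = (3.52/0.251)·ln[(3.52+0.251·1.72)/(3.52+0.251·0.967)] = 14.02·ln(3.952/3.763) = 0.6876 mol/L.
Then C_B = (C_{A0}−C_A) − C_C = 0.7534 − 0.6876 = 0.06572 mol/L.

0.0657 mol/L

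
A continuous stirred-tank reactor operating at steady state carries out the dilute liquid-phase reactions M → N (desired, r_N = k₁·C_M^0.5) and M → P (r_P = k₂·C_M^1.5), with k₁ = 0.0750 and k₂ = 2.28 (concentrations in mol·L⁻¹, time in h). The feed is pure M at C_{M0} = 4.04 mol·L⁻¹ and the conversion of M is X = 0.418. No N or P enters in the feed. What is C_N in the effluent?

0.0233 mol·L⁻¹

Exit C_M = C_{M0}(1−X) = 4.04×0.582 = 2.351 mol·L⁻¹.
A CSTR operates uniformly at the exit composition, giving r_N = 0.1150 and r_P = 8.220 (each k·C_M^n at C_M = 2.351).
Fraction of consumed M going to N: r_N/(r_N+r_P) = 0.01380.
C_N = 0.01380·C_{M0}·X = 0.01380×4.04×0.418 = 0.0233 mol·L⁻¹.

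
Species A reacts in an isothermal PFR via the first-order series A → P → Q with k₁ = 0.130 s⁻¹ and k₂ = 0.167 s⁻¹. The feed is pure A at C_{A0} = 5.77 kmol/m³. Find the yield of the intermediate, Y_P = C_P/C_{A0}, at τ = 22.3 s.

0.109

Solving the coupled first-order balances gives C_P(τ) = [k₁/(k₂−k₁)]·C_{A0}·(e^(−k₁τ) − e^(−k₂τ)).
e^(−k₁τ) = e^(−0.130×22.3) = e^(−2.899) = 0.05508; e^(−k₂τ) = e^(−3.724) = 0.02413.
C_P = 0.130×5.77/(0.167−0.130) × (0.05508−0.02413) = 20.27×0.03094 = 0.6273 kmol/m³.
Y_P = C_P/C_{A0} = 0.6273/5.77 = 0.109.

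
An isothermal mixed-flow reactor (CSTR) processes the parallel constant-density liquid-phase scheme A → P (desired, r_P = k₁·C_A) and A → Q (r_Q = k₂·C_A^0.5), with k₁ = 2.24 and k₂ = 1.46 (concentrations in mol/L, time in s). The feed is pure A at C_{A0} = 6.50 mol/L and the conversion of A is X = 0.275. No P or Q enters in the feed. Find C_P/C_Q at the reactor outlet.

3.33

Exit C_A = C_{A0}(1−X) = 6.50×0.725 = 4.712 mol/L.
Rates in a CSTR are evaluated at the outlet concentration: r_P = 2.24×4.712 = 10.56, r_Q = 1.46×4.712^0.5 = 3.169.
Overall selectivity = C_P/C_Q = r_Pτ/(r_Qτ) = r_P/r_Q = 3.33.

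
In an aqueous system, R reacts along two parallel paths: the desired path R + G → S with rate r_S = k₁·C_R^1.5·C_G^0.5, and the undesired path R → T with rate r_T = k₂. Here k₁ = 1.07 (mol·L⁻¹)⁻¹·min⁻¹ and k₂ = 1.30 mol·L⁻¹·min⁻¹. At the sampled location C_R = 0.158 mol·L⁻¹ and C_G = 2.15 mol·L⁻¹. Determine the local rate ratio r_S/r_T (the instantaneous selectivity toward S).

0.0758

S_{S/T} = r_S/r_T = (k₁·C_R^1.5·C_G^0.5)/(k₂) = (k₁/k₂)·C_R^1.5·C_G^0.5.
= (1.07×0.1580^1.5×2.150^0.5) / (1.30) = 0.09853/1.300 = 0.0758.
Since the desired path is higher order in R, keeping C_R high (PFR or concentrated feed) favours S.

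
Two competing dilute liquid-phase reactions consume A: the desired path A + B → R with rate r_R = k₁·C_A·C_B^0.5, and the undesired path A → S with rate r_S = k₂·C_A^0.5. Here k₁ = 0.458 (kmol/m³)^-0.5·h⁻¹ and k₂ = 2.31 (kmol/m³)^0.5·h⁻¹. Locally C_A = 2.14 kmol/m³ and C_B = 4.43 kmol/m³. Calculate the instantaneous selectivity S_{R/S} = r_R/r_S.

S_{R/S} = r_R/r_S = (k₁·C_A·C_B^0.5)/(k₂·C_A^0.5) = (k₁/k₂)·C_A^0.5·C_B^0.5.
= (0.458×2.140×4.430^0.5) / (2.31×2.140^0.5) = 2.063/3.379 = 0.610.
Since the desired path is higher order in A, keeping C_A high (PFR or concentrated feed) favours R.

0.610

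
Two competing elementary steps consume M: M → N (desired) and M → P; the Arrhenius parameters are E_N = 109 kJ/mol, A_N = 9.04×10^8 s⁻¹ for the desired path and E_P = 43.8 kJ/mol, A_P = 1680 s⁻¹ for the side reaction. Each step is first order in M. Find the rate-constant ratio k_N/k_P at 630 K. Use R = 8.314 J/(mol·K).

2.11

With equal orders, S_{N/P} = k_N/k_P = (A_N/A_P)·exp[(E_P−E_N)/(RT)].
(E_P−E_N)/(RT) = (43.8−109)×10³/(8.314×630) = -65200/5238 = -12.45.
k_N/k_P = (9.04×10^8/1680)·exp(-12.45) = 5.381×10^5 × 3.926×10^-6 = 2.11.
Since E_N > E_P, raising the temperature improves selectivity toward N.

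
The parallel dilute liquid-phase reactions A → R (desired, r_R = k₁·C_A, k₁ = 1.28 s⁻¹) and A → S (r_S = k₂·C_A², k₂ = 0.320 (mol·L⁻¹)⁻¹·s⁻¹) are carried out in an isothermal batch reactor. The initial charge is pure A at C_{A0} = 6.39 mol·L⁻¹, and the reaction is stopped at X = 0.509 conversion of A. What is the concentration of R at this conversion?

1.50 mol·L⁻¹

C_A = C_{A0}(1−X) = 3.137 mol·L⁻¹.
Along a PFR/batch, dC_R/dC_A = −r_R/(r_R+r_S) = −k₁/(k₁+k₂·C_A).
Integrating from C_{A0} to C_A: C_R = (1.28/0.320)·ln[(1.28+0.320·6.39)/(1.28+0.320·3.14)] = 4.000·ln(3.325/2.284) = 1.502 mol·L⁻¹.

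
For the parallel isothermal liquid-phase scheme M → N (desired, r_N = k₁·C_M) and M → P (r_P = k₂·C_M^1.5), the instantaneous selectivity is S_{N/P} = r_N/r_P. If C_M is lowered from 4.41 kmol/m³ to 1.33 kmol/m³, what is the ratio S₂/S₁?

1.82

S_{N/P} = (k₁/k₂)·C_M^-0.5, so S₂/S₁ = (C_{M,2}/C_{M,1})^-0.5.
= (1.33/4.41)^(-0.5) = (0.3016)^(-0.5) = 1.82.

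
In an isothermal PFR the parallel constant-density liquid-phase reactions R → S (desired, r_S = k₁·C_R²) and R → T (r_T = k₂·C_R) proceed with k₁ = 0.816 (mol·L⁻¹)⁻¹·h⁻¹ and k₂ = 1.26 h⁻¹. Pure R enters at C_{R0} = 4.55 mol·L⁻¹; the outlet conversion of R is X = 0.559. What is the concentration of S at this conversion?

C_R = C_{R0}(1−X) = 2.007 mol·L⁻¹.
Along a PFR/batch, dC_T/dC_R = −r_T/(r_S+r_T) = −k₂/(k₂+k₁·C_R).
Integrating from C_{R0} to C_R: C_T = (1.26/0.816)·ln[(1.26+0.816·4.55)/(1.26+0.816·2.01)] = 1.544·ln(4.973/2.897) = 0.8341 mol·L⁻¹.
Then C_S = (C_{R0}−C_R) − C_T = 2.543 − 0.8341 = 1.709 mol·L⁻¹.

1.71 mol·L⁻¹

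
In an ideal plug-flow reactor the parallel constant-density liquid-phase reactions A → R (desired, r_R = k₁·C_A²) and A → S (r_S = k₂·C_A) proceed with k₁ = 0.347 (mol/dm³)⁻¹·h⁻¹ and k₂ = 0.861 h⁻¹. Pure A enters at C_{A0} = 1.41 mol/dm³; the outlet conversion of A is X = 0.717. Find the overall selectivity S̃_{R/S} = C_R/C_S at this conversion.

0.354

C_A = C_{A0}(1−X) = 0.3990 mol/dm³.
Along a PFR/batch, dC_S/dC_A = −r_S/(r_R+r_S) = −k₂/(k₂+k₁·C_A).
Integrating from C_{A0} to C_A: C_S = (0.861/0.347)·ln[(0.861+0.347·1.41)/(0.861+0.347·0.399)] = 2.481·ln(1.350/0.9995) = 0.7465 mol/dm³.
Then C_R = (C_{A0}−C_A) − C_S = 1.011 − 0.7465 = 0.2645 mol/dm³.
S̃_{R/S} = C_R/C_S = 0.2645/0.7465 = 0.354.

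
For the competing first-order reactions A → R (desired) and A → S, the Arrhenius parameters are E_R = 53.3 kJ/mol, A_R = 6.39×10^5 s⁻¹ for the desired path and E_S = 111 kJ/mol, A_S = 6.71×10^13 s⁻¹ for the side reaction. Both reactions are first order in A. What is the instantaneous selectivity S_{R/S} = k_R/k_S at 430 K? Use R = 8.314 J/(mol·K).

0.0973

With equal orders, S_{R/S} = k_R/k_S = (A_R/A_S)·exp[(E_S−E_R)/(RT)].
(E_S−E_R)/(RT) = (111−53.3)×10³/(8.314×430) = 57700/3575 = 16.14.
k_R/k_S = (6.39×10^5/6.71×10^13)·exp(16.14) = 9.523×10^-9 × 1.022×10^7 = 0.0973.
Since E_R < E_S, lowering the temperature improves selectivity toward R.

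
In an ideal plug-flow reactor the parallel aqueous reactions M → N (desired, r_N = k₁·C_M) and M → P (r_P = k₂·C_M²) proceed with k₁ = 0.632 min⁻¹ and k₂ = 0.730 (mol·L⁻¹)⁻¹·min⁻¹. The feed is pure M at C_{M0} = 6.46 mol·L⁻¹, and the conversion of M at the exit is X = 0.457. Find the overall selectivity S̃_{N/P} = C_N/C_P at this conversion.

0.178

C_M = C_{M0}(1−X) = 3.508 mol·L⁻¹.
Along a PFR/batch, dC_N/dC_M = −r_N/(r_N+r_P) = −k₁/(k₁+k₂·C_M).
Integrating from C_{M0} to C_M: C_N = (0.632/0.730)·ln[(0.632+0.730·6.46)/(0.632+0.730·3.51)] = 0.8658·ln(5.348/3.193) = 0.4466 mol·L⁻¹.
C_P = (C_{M0}−C_M)−C_N = 2.506 mol·L⁻¹; S̃_{N/P} = 0.4466/2.506 = 0.178.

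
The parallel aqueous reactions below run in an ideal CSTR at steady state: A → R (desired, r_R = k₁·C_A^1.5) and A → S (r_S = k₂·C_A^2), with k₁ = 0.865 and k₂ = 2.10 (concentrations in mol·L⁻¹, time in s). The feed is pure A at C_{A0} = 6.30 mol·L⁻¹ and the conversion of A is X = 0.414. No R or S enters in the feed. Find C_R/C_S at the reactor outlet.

0.214

Exit C_A = C_{A0}(1−X) = 6.30×0.586 = 3.692 mol·L⁻¹.
A CSTR operates uniformly at the exit composition, giving r_R = 6.136 and r_S = 28.62 (each k·C_A^n at C_A = 3.692).
Overall selectivity = C_R/C_S = r_Rτ/(r_Sτ) = r_R/r_S = 0.214.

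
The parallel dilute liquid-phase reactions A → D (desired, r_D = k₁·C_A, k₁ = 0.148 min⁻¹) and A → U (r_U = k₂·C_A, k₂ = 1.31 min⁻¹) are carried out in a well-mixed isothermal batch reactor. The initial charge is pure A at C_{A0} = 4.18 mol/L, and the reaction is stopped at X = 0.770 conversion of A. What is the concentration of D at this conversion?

0.327 mol/L

C_A = C_{A0}(1−X) = 0.9614 mol/L.
Both paths are first order in A, so the instantaneous fraction to D is constant: dC_D/d(−C_A) = k₁/(k₁+k₂) = 0.1015.
C_D = 0.1015·(C_{A0}−C_A) = 0.1015×3.219 = 0.327 mol/L.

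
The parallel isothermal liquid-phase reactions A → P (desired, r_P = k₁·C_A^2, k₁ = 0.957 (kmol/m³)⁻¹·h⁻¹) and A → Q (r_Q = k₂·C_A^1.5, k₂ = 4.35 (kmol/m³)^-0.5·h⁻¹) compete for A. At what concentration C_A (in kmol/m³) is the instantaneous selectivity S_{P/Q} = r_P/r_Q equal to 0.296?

1.81 kmol/m³

S_{P/Q} = (k₁/k₂)·C_A^0.5 ⇒ C_A = (S·k₂/k₁)^(2).
= (0.296×4.35/0.957)^(2) = (1.345)^(2) = 1.81 kmol/m³.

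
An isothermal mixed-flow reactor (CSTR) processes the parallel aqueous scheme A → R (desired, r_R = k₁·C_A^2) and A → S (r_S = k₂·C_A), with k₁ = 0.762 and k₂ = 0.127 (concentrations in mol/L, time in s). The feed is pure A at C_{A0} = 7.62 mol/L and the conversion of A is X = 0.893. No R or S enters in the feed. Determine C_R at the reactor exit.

5.65 mol/L

Exit C_A = C_{A0}(1−X) = 7.62×0.107 = 0.8153 mol/L.
In a CSTR the entire volume is at exit conditions, so r_R = 0.762×0.8153^2 = 0.5066 and r_S = 0.127×0.8153 = 0.1035.
Fraction of consumed A going to R: r_R/(r_R+r_S) = 0.8303.
C_R = 0.8303·C_{A0}·X = 0.8303×7.62×0.893 = 5.65 mol/L.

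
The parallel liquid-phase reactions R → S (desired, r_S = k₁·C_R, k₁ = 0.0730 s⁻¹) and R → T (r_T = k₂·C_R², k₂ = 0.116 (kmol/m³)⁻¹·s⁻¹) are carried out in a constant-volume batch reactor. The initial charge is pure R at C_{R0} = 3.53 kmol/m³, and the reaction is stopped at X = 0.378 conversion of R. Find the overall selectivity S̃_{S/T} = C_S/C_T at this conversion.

0.223

C_R = C_{R0}(1−X) = 2.196 kmol/m³.
Along a PFR/batch, dC_S/dC_R = −r_S/(r_S+r_T) = −k₁/(k₁+k₂·C_R).
Integrating from C_{R0} to C_R: C_S = (0.0730/0.116)·ln[(0.0730+0.116·3.53)/(0.0730+0.116·2.20)] = 0.6293·ln(0.4825/0.3277) = 0.2434 kmol/m³.
C_T = (C_{R0}−C_R)−C_S = 1.091 kmol/m³; S̃_{S/T} = 0.2434/1.091 = 0.223.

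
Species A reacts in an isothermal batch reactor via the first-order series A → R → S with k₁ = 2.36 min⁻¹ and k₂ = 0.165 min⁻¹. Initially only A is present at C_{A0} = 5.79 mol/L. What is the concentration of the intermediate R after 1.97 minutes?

4.44 mol/L

The intermediate concentration in a first-order A→B→C sequence is C_R = k₁C_{A0}(e^(−k₁t) − e^(−k₂t))/(k₂−k₁).
e^(−k₁t) = e^(−2.36×1.97) = e^(−4.649) = 0.009569; e^(−k₂t) = e^(−0.3251) = 0.7225.
C_R = 2.36×5.79/(0.165−2.36) × (0.009569−0.7225) = (-6.225)×(-0.7129) = 4.438 mol/L.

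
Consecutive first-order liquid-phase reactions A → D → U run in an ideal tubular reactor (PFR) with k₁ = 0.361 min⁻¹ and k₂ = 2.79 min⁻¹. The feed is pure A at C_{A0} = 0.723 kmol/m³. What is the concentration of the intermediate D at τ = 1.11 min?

Solving the coupled first-order balances gives C_D(τ) = [k₁/(k₂−k₁)]·C_{A0}·(e^(−k₁τ) − e^(−k₂τ)).
e^(−k₁τ) = e^(−0.361×1.11) = e^(−0.4007) = 0.6698; e^(−k₂τ) = e^(−3.097) = 0.04519.
C_D = 0.361×0.723/(2.79−0.361) × (0.6698−0.04519) = 0.1075×0.6247 = 0.06712 kmol/m³.

0.0671 kmol/m³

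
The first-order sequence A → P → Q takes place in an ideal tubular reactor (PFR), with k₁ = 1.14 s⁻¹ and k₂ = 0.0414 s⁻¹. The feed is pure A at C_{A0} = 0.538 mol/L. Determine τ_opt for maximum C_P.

3.02 s

The intermediate peaks when r₁ = r₂, i.e. k₁e^(−k₁τ) = k₂e^(−k₂τ), giving τ_opt = ln(k₂/k₁)/(k₂−k₁).
= ln(0.0414/1.14)/(0.0414−1.14) = ln(0.03632)/-1.099 = -3.316/-1.099 = 3.02 s.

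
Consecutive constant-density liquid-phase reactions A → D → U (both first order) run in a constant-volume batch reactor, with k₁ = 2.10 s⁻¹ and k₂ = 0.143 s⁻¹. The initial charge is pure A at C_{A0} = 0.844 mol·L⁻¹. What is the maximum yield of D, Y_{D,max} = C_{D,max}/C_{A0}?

0.822

For a first-order series the maximum intermediate yield is C_{D,max}/C_{A0} = (k₁/k₂)^[k₂/(k₂−k₁)].
= (2.10/0.143)^(0.143/(0.143−2.10)) = (14.69)^(-0.07307) = 0.8217.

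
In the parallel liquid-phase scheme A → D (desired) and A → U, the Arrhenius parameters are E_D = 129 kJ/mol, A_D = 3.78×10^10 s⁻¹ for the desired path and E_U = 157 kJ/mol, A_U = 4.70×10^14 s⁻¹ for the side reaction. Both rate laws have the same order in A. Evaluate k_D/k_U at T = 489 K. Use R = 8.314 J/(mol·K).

0.0788

Since both paths have the same order in A, the concentration cancels and S_{D/U} = k_D/k_U = (A_D/A_U)·exp[(E_U−E_D)/(RT)].
(E_U−E_D)/(RT) = (157−129)×10³/(8.314×489) = 28000/4066 = 6.887.
k_D/k_U = (3.78×10^10/4.70×10^14)·exp(6.887) = 8.043×10^-5 × 979.6 = 0.0788.
Since E_D < E_U, lowering the temperature improves selectivity toward D.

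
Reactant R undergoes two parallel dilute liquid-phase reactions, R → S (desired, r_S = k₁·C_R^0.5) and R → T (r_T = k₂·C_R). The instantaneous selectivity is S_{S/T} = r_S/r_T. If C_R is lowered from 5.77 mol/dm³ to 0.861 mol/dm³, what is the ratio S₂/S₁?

S_{S/T} = (k₁/k₂)·C_R^-0.5, so S₂/S₁ = (C_{R,2}/C_{R,1})^-0.5.
= (0.861/5.77)^(-0.5) = (0.1492)^(-0.5) = 2.59.

2.59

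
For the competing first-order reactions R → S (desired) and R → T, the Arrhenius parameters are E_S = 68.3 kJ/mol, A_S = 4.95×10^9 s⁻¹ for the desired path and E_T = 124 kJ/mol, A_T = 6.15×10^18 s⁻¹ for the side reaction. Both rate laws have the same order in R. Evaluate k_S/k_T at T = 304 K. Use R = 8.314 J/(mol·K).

k_S/k_T = (A_S/A_T)·exp[−(E_S−E_T)/(RT)] = (A_S/A_T)·exp[(E_T−E_S)/(RT)].
(E_T−E_S)/(RT) = (124−68.3)×10³/(8.314×304) = 55700/2527 = 22.04.
k_S/k_T = (4.95×10^9/6.15×10^18)·exp(22.04) = 8.049×10^-10 × 3.724×10^9 = 3.00.
Since E_S < E_T, lowering the temperature improves selectivity toward S.

3.00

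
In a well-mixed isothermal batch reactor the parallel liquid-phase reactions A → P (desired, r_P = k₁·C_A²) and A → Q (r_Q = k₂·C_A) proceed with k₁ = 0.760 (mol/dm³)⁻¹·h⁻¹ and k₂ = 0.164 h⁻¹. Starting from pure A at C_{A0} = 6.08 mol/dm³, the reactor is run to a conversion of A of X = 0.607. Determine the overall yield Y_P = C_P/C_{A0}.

0.576

C_A = C_{A0}(1−X) = 2.389 mol/dm³.
Along a PFR/batch, dC_Q/dC_A = −r_Q/(r_P+r_Q) = −k₂/(k₂+k₁·C_A).
Integrating from C_{A0} to C_A: C_Q = (0.164/0.760)·ln[(0.164+0.760·6.08)/(0.164+0.760·2.39)] = 0.2158·ln(4.785/1.980) = 0.1904 mol/dm³.
Then C_P = (C_{A0}−C_A) − C_Q = 3.691 − 0.1904 = 3.500 mol/dm³.
Y_P = C_P/C_{A0} = 3.500/6.08 = 0.576.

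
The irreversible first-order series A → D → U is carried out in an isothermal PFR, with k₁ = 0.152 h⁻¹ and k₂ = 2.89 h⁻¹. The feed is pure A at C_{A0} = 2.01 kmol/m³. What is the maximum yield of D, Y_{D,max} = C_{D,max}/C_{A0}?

0.0447

At the optimum, C_{D,max}/C_{A0} = (k₁/k₂)^[k₂/(k₂−k₁)].
= (0.152/2.89)^(2.89/(2.89−0.152)) = (0.05260)^(1.056) = 0.04466.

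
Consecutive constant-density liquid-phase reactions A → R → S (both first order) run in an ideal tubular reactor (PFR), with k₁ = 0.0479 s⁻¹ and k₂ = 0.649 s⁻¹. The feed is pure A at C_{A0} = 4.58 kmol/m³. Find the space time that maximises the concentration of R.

4.34 s

Setting dC_R/dτ = 0 gives τ_opt = ln(k₂/k₁)/(k₂−k₁).
= ln(0.649/0.0479)/(0.649−0.0479) = ln(13.55)/0.6011 = 2.606/0.6011 = 4.34 s.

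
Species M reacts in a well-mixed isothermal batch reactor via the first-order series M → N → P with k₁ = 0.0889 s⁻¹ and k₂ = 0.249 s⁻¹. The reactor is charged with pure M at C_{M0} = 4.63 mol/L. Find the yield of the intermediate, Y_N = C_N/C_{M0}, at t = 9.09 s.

0.190

Solving the coupled first-order balances gives C_N(t) = [k₁/(k₂−k₁)]·C_{M0}·(e^(−k₁t) − e^(−k₂t)).
e^(−k₁t) = e^(−0.0889×9.09) = e^(−0.8081) = 0.4457; e^(−k₂t) = e^(−2.263) = 0.1040.
C_N = 0.0889×4.63/(0.249−0.0889) × (0.4457−0.1040) = 2.571×0.3417 = 0.8785 mol/L.
Y_N = C_N/C_{M0} = 0.8785/4.63 = 0.190.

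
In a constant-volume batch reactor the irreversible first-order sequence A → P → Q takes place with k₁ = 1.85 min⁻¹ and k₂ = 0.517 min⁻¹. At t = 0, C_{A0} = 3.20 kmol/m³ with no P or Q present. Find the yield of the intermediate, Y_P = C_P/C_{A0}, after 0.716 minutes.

0.589

For first-order series with pure A initially, C_P(t) = k₁C_{A0}/(k₂−k₁)·(e^(−k₁t) − e^(−k₂t)).
e^(−k₁t) = e^(−1.85×0.716) = e^(−1.325) = 0.2659; e^(−k₂t) = e^(−0.3702) = 0.6906.
C_P = 1.85×3.20/(0.517−1.85) × (0.2659−0.6906) = (-4.441)×(-0.4247) = 1.886 kmol/m³.
Y_P = C_P/C_{A0} = 1.886/3.20 = 0.589.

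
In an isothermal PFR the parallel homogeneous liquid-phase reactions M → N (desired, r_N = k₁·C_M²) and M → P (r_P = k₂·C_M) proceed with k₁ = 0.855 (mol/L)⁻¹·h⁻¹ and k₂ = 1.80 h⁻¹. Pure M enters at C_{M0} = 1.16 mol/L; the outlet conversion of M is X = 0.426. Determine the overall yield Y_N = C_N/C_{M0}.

C_M = C_{M0}(1−X) = 0.6658 mol/L.
Along a PFR/batch, dC_P/dC_M = −r_P/(r_N+r_P) = −k₂/(k₂+k₁·C_M).
Integrating from C_{M0} to C_M: C_P = (1.80/0.855)·ln[(1.80+0.855·1.16)/(1.80+0.855·0.666)] = 2.105·ln(2.792/2.369) = 0.3455 mol/L.
Then C_N = (C_{M0}−C_M) − C_P = 0.4942 − 0.3455 = 0.1487 mol/L.
Y_N = C_N/C_{M0} = 0.1487/1.16 = 0.128.

0.128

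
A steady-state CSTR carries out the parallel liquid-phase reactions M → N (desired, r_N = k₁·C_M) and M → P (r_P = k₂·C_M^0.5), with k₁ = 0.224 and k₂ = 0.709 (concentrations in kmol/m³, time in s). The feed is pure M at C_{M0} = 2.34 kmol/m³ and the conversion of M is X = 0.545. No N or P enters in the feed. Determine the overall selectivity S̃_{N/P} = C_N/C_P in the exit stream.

0.326

Exit C_M = C_{M0}(1−X) = 2.34×0.455 = 1.065 kmol/m³.
Rates in a CSTR are evaluated at the outlet concentration: r_N = 0.224×1.065 = 0.2385, r_P = 0.709×1.065^0.5 = 0.7316.
Overall selectivity = C_N/C_P = r_Nτ/(r_Pτ) = r_N/r_P = 0.326.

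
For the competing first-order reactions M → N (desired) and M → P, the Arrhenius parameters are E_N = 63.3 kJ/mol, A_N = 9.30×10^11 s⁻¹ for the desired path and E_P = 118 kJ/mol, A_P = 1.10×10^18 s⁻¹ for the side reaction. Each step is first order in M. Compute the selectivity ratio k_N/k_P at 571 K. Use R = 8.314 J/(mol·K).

0.0853

Since both paths have the same order in M, the concentration cancels and S_{N/P} = k_N/k_P = (A_N/A_P)·exp[(E_P−E_N)/(RT)].
(E_P−E_N)/(RT) = (118−63.3)×10³/(8.314×571) = 54700/4747 = 11.52.
k_N/k_P = (9.30×10^11/1.10×10^18)·exp(11.52) = 8.455×10^-7 × 1.009×10^5 = 0.0853.
Since E_N < E_P, lowering the temperature improves selectivity toward N.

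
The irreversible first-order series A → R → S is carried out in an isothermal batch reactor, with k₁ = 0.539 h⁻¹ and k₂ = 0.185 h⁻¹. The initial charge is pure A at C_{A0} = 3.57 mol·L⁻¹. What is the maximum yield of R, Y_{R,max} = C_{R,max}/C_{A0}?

Evaluating C_R at t_opt = ln(k₂/k₁)/(k₂−k₁) gives C_{R,max}/C_{A0} = (k₁/k₂)^[k₂/(k₂−k₁)].
= (0.539/0.185)^(0.185/(0.185−0.539)) = (2.914)^(-0.5226) = 0.5719.

0.572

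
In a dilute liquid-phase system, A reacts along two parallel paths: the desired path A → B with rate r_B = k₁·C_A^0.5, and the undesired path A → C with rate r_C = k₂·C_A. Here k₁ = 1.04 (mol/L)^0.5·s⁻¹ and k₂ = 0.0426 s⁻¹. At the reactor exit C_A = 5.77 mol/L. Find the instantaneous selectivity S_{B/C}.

10.2

S_{B/C} = r_B/r_C = (k₁·C_A^0.5)/(k₂·C_A) = (k₁/k₂)·C_A^-0.5.
= (1.04×5.770^0.5) / (0.0426×5.770) = 2.498/0.2458 = 10.2.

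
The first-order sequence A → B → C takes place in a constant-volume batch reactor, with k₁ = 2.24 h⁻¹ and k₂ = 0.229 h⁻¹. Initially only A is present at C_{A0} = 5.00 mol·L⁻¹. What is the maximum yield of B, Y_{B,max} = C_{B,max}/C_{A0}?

Evaluating C_B at t_opt = ln(k₂/k₁)/(k₂−k₁) gives C_{B,max}/C_{A0} = (k₁/k₂)^[k₂/(k₂−k₁)].
= (2.24/0.229)^(0.229/(0.229−2.24)) = (9.782)^(-0.1139) = 0.7713.

0.771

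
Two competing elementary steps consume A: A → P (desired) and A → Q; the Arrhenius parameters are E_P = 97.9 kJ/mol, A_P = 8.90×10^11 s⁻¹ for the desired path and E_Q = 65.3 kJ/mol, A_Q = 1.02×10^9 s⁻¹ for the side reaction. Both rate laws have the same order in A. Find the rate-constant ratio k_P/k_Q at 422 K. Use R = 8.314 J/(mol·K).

0.0804

Since both paths have the same order in A, the concentration cancels and S_{P/Q} = k_P/k_Q = (A_P/A_Q)·exp[(E_Q−E_P)/(RT)].
(E_Q−E_P)/(RT) = (65.3−97.9)×10³/(8.314×422) = -32600/3509 = -9.292.
k_P/k_Q = (8.90×10^11/1.02×10^9)·exp(-9.292) = 872.5 × 9.219×10^-5 = 0.0804.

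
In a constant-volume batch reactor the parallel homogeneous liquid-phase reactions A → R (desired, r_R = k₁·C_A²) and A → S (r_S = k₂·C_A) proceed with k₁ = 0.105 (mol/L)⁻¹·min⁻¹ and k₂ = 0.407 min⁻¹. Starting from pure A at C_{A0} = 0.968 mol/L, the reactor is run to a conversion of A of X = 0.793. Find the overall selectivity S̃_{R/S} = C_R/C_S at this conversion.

0.148

C_A = C_{A0}(1−X) = 0.2004 mol/L.
Along a PFR/batch, dC_S/dC_A = −r_S/(r_R+r_S) = −k₂/(k₂+k₁·C_A).
Integrating from C_{A0} to C_A: C_S = (0.407/0.105)·ln[(0.407+0.105·0.968)/(0.407+0.105·0.200)] = 3.876·ln(0.5086/0.4280) = 0.6687 mol/L.
Then C_R = (C_{A0}−C_A) − C_S = 0.7676 − 0.6687 = 0.09888 mol/L.
S̃_{R/S} = C_R/C_S = 0.09888/0.6687 = 0.148.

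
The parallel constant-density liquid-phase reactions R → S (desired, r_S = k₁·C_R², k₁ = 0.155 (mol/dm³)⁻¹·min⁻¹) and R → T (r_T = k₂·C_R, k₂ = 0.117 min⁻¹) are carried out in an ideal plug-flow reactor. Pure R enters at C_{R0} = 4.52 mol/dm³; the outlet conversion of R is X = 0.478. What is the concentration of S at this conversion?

C_R = C_{R0}(1−X) = 2.359 mol/dm³.
Along a PFR/batch, dC_T/dC_R = −r_T/(r_S+r_T) = −k₂/(k₂+k₁·C_R).
Integrating from C_{R0} to C_R: C_T = (0.117/0.155)·ln[(0.117+0.155·4.52)/(0.117+0.155·2.36)] = 0.7548·ln(0.8176/0.4827) = 0.3978 mol/dm³.
Then C_S = (C_{R0}−C_R) − C_T = 2.161 − 0.3978 = 1.763 mol/dm³.

1.76 mol/dm³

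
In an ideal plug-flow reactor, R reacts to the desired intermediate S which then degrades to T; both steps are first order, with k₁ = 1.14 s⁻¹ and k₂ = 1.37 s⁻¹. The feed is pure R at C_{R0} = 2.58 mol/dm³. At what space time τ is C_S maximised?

The intermediate peaks when r₁ = r₂, i.e. k₁e^(−k₁τ) = k₂e^(−k₂τ), giving τ_opt = ln(k₂/k₁)/(k₂−k₁).
= ln(1.37/1.14)/(1.37−1.14) = ln(1.202)/0.2300 = 0.1838/0.2300 = 0.799 s.

0.799 s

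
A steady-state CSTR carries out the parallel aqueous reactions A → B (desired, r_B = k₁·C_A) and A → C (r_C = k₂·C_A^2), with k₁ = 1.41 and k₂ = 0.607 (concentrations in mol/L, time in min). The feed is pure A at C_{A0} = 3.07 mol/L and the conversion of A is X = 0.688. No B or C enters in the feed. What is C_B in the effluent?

1.50 mol/L

Exit C_A = C_{A0}(1−X) = 3.07×0.312 = 0.9578 mol/L.
In a CSTR the entire volume is at exit conditions, so r_B = 1.41×0.9578 = 1.351 and r_C = 0.607×0.9578^2 = 0.5569.
Fraction of consumed A going to B: r_B/(r_B+r_C) = 0.7080.
C_B = 0.7080·C_{A0}·X = 0.7080×3.07×0.688 = 1.50 mol/L.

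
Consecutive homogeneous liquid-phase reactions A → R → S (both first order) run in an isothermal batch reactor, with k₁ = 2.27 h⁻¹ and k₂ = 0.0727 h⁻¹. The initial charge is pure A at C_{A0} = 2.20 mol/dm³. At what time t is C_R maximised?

1.57 h

The intermediate peaks when r₁ = r₂, i.e. k₁e^(−k₁t) = k₂e^(−k₂t), giving t_opt = ln(k₂/k₁)/(k₂−k₁).
= ln(0.0727/2.27)/(0.0727−2.27) = ln(0.03203)/-2.197 = -3.441/-2.197 = 1.57 h.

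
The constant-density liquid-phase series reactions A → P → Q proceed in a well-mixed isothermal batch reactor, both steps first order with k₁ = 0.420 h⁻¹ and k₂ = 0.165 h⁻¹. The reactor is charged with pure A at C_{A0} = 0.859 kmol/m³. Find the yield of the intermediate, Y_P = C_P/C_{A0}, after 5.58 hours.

0.498

Solving the coupled first-order balances gives C_P(t) = [k₁/(k₂−k₁)]·C_{A0}·(e^(−k₁t) − e^(−k₂t)).
e^(−k₁t) = e^(−0.420×5.58) = e^(−2.344) = 0.09598; e^(−k₂t) = e^(−0.9207) = 0.3982.
C_P = 0.420×0.859/(0.165−0.420) × (0.09598−0.3982) = (-1.415)×(-0.3023) = 0.4276 kmol/m³.
Y_P = C_P/C_{A0} = 0.4276/0.859 = 0.498.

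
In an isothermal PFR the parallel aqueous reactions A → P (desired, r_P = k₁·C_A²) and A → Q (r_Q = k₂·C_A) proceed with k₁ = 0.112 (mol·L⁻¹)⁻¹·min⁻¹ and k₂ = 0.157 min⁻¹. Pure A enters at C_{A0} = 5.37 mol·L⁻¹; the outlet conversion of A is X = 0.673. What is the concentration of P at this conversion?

2.54 mol·L⁻¹

C_A = C_{A0}(1−X) = 1.756 mol·L⁻¹.
Along a PFR/batch, dC_Q/dC_A = −r_Q/(r_P+r_Q) = −k₂/(k₂+k₁·C_A).
Integrating from C_{A0} to C_A: C_Q = (0.157/0.112)·ln[(0.157+0.112·5.37)/(0.157+0.112·1.76)] = 1.402·ln(0.7584/0.3537) = 1.069 mol·L⁻¹.
Then C_P = (C_{A0}−C_A) − C_Q = 3.614 − 1.069 = 2.545 mol·L⁻¹.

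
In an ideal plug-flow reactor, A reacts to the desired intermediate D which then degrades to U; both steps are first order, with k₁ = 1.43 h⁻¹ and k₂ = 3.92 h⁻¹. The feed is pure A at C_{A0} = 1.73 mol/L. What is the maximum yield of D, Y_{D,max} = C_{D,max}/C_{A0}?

For a first-order series the maximum intermediate yield is C_{D,max}/C_{A0} = (k₁/k₂)^[k₂/(k₂−k₁)].
= (1.43/3.92)^(3.92/(3.92−1.43)) = (0.3648)^(1.574) = 0.2044.

0.204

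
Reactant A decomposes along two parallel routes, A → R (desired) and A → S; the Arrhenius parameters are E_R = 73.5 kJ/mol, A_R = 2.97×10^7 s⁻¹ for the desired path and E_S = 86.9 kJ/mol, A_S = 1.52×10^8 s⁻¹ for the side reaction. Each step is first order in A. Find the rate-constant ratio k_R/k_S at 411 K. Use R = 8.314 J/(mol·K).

9.86

Since both paths have the same order in A, the concentration cancels and S_{R/S} = k_R/k_S = (A_R/A_S)·exp[(E_S−E_R)/(RT)].
(E_S−E_R)/(RT) = (86.9−73.5)×10³/(8.314×411) = 13400/3417 = 3.922.
k_R/k_S = (2.97×10^7/1.52×10^8)·exp(3.922) = 0.1954 × 50.48 = 9.86.
Since E_R < E_S, lowering the temperature improves selectivity toward R.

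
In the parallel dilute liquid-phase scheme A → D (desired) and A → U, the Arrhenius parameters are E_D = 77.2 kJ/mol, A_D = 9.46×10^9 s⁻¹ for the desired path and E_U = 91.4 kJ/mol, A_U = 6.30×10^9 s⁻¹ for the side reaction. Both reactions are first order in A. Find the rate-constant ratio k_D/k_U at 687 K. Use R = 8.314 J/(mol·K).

Since both paths have the same order in A, the concentration cancels and S_{D/U} = k_D/k_U = (A_D/A_U)·exp[(E_U−E_D)/(RT)].
(E_U−E_D)/(RT) = (91.4−77.2)×10³/(8.314×687) = 14200/5712 = 2.486.
k_D/k_U = (9.46×10^9/6.30×10^9)·exp(2.486) = 1.502 × 12.01 = 18.0.

18.0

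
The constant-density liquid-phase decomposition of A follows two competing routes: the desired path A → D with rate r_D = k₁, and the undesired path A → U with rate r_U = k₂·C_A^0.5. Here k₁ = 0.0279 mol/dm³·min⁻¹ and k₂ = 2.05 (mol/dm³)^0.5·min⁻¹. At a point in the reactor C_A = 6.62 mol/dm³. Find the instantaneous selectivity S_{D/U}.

S_{D/U} = r_D/r_U = (k₁)/(k₂·C_A^0.5) = (k₁/k₂)·C_A^-0.5.
= (0.0279) / (2.05×6.620^0.5) = 0.02790/5.275 = 0.00529.
The undesired path is higher order in A, so low C_A (CSTR or dilute feed) favours D.

0.00529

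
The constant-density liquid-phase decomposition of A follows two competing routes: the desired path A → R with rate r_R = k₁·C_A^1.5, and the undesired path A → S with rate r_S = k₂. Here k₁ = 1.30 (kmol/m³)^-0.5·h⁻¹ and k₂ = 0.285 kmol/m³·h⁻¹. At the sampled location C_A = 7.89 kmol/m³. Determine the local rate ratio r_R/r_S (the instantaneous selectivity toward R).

S_{R/S} = r_R/r_S = (k₁·C_A^1.5)/(k₂) = (k₁/k₂)·C_A^1.5.
= (1.30×7.890^1.5) / (0.285) = 28.81/0.2850 = 101.
Since the desired path is higher order in A, keeping C_A high (PFR or concentrated feed) favours R.

101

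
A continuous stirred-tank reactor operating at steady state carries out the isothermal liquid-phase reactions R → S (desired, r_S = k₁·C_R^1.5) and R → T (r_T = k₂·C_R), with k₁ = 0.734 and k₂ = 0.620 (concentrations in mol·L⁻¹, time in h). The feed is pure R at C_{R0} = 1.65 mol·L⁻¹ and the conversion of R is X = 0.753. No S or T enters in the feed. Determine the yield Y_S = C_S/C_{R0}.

Exit C_R = C_{R0}(1−X) = 1.65×0.247 = 0.4075 mol·L⁻¹.
In a CSTR the entire volume is at exit conditions, so r_S = 0.734×0.4075^1.5 = 0.1910 and r_T = 0.620×0.4075 = 0.2527.
Fraction of consumed R going to S: r_S/(r_S+r_T) = 0.4305.
C_S = 0.4305·C_{R0}·X = 0.4305×1.65×0.753 = 0.535 mol·L⁻¹; Y_S = C_S/C_{R0} = 0.324.

0.324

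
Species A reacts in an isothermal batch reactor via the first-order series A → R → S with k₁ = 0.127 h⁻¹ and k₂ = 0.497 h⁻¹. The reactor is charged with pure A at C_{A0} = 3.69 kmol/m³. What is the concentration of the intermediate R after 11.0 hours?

Solving the coupled first-order balances gives C_R(t) = [k₁/(k₂−k₁)]·C_{A0}·(e^(−k₁t) − e^(−k₂t)).
e^(−k₁t) = e^(−0.127×11.0) = e^(−1.397) = 0.2473; e^(−k₂t) = e^(−5.467) = 0.004224.
C_R = 0.127×3.69/(0.497−0.127) × (0.2473−0.004224) = 1.267×0.2431 = 0.3079 kmol/m³.

0.308 kmol/m³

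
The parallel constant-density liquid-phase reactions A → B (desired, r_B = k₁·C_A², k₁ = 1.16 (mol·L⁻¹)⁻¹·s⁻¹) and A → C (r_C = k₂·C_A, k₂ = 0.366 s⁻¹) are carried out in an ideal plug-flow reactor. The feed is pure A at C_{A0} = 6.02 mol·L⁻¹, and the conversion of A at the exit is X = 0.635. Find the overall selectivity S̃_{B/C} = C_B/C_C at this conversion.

12.1

C_A = C_{A0}(1−X) = 2.197 mol·L⁻¹.
Along a PFR/batch, dC_C/dC_A = −r_C/(r_B+r_C) = −k₂/(k₂+k₁·C_A).
Integrating from C_{A0} to C_A: C_C = (0.366/1.16)·ln[(0.366+1.16·6.02)/(0.366+1.16·2.20)] = 0.3155·ln(7.349/2.915) = 0.2918 mol·L⁻¹.
Then C_B = (C_{A0}−C_A) − C_C = 3.823 − 0.2918 = 3.531 mol·L⁻¹.
S̃_{B/C} = C_B/C_C = 3.531/0.2918 = 12.1.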